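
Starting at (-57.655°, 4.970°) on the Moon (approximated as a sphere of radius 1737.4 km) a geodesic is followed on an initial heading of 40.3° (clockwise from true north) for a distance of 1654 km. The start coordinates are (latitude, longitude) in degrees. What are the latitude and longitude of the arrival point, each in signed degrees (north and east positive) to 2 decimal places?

-9.07°, 37.21°

Angular distance δ = d/R = 1654/1737.4 = 0.95200 rad; initial bearing θ = 0.7034 rad.
sin φ₂ = sin φ₁ cos δ + cos φ₁ sin δ cos θ = (-0.8448)(0.5801) + (0.5350)(0.8146)(0.7627) = -0.1577, so φ₂ = -9.07°.
Δλ = atan2(sin θ sin δ cos φ₁, cos δ − sin φ₁ sin φ₂) = atan2(0.2819, 0.4468) = 32.245°.
λ₂ = 4.970° + 32.245° = 37.21°.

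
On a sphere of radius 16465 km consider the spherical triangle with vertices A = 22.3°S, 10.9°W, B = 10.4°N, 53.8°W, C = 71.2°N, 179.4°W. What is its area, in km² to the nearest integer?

256629058 km²

Side lengths (central angles): a = 1.5844, b = 2.2802, c = 0.9296 rad; semiperimeter s = 2.3971.
By l'Huilier's theorem, tan(E/4) = √[tan(s/2) tan((s−a)/2) tan((s−b)/2) tan((s−c)/2)], giving spherical excess E = 0.9466 rad.
Area = E·R² = 0.9466 × (16465)² ≈ 256629058 km².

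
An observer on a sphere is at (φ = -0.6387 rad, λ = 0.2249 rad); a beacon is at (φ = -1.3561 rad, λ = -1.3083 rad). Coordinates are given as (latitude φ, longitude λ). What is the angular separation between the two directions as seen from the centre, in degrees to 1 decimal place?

With latitudes φ₁ = -36.595°, φ₂ = -77.699° and longitude difference Δλ = -87.846°:
Haversine: a = sin²(Δφ/2) + cos φ₁ cos φ₂ sin²(Δλ/2) = 0.1232 + (0.8029)(0.2131)(0.4812) = 0.20555.
Central angle c = 2·arcsin(√a) = 0.94111 rad.
So the angular separation is 53.9°.

53.9°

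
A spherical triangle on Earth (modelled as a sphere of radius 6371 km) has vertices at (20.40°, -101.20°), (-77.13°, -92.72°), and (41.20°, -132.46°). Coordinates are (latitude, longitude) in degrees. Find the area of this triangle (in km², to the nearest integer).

24790876 km²

Side lengths (central angles): a = 2.1098, b = 0.5873, c = 1.7045 rad; semiperimeter s = 2.2008.
By l'Huilier's theorem, tan(E/4) = √[tan(s/2) tan((s−a)/2) tan((s−b)/2) tan((s−c)/2)], giving spherical excess E = 0.6108 rad.
Area = E·R² = 0.6108 × (6371)² ≈ 24790876 km².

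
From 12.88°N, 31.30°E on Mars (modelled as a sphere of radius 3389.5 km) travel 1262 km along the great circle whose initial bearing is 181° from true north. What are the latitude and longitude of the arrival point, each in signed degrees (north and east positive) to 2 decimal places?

-8.45°, 30.93°

Angular distance δ = d/R = 1262/3389.5 = 0.37233 rad; initial bearing θ = 3.1590 rad.
sin φ₂ = sin φ₁ cos δ + cos φ₁ sin δ cos θ = (0.2229)(0.9315) + (0.9748)(0.3638)(-0.9998) = -0.1469, so φ₂ = -8.45°.
Δλ = atan2(sin θ sin δ cos φ₁, cos δ − sin φ₁ sin φ₂) = atan2(-0.0062, 0.9642) = -0.368°.
λ₂ = 31.300° − 0.368° = 30.93°.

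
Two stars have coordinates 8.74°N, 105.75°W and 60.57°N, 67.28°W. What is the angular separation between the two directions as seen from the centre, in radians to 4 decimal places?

1.0326 rad

In radians: φ₁ = 0.1525, φ₂ = 1.0571, Δλ = 38.470° = 0.6714 rad.
Haversine: a = sin²(Δφ/2) + cos φ₁ cos φ₂ sin²(Δλ/2) = 0.1910 + (0.9884)(0.4914)(0.1085) = 0.24371.
Central angle c = 2·arcsin(√a) = 1.03261 rad.
So the angular separation is 1.0326 rad.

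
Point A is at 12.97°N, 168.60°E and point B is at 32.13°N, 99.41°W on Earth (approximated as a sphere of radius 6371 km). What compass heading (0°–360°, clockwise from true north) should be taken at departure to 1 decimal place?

58.2°

Δλ = 91.990° = 1.6055 rad.
y = sin Δλ · cos φ₂ = (0.9994)(0.8468) = 0.8463
x = cos φ₁ sin φ₂ − sin φ₁ cos φ₂ cos Δλ = (0.9745)(0.5318) − (0.2244)(0.8468)(-0.0347) = 0.5249
θ = atan2(y, x) = 58.19°, so the bearing is 58.2°.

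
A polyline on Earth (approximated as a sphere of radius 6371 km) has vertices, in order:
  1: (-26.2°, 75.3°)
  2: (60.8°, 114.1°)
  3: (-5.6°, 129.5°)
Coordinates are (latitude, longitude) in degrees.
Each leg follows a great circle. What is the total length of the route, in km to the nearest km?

Leg 1→2: central angle 1.6151 rad, distance 10289.6 km.
Leg 2→3: central angle 1.1778 rad, distance 7504.1 km.
Total: 10289.6 + 7504.1 ≈ 17794 km.

17794 km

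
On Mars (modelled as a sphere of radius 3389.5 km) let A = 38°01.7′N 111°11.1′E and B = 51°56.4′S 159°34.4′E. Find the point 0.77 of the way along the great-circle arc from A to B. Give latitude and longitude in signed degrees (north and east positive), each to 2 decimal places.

Central angle δ = 1.7341 rad. Interpolating on the sphere with fraction f = 0.77:
P = [sin((1−f)δ)·A + sin(fδ)·B] / sin δ = 0.3936·A + 0.9855·B in Cartesian coordinates,
giving P = (-0.6814, 0.5011, -0.5335), i.e. latitude -32.24°, longitude 143.67°.

-32.24°, 143.67°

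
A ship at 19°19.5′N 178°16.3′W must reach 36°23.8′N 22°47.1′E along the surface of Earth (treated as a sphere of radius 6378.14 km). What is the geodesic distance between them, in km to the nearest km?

13451 km

Let φ₁ = 0.3373 rad, φ₂ = 0.6352 rad, and Δλ = -2.7741 rad.
cos c = sin φ₁ sin φ₂ + cos φ₁ cos φ₂ cos Δλ = (0.3309)(0.5934) + (0.9437)(0.8049)(-0.9332) = -0.51249,
so c = arccos(-0.51249) = 2.10888 rad.
Distance = R·c = 6378.14 × 2.1089 ≈ 13451 km.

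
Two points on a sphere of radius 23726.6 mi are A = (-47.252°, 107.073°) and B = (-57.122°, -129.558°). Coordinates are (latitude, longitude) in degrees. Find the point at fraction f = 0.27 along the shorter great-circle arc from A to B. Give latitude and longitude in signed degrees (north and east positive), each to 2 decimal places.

-61.46°, 125.55°

The central angle between A and B is δ = 1.1439 rad.
With f = 0.27, the slerp weights are sin((1−f)δ)/sin δ = 0.8144 and sin(fδ)/sin δ = 0.3339.
Weighted sum of the unit vectors: (0.8144)·(-0.1993,0.6489,-0.7343) + (0.3339)·(-0.3457,-0.4185,-0.8398) = (-0.2777, 0.3887, -0.8785).
Converting back: φ = atan2(z, √(x²+y²)) = -61.46°, λ = atan2(y, x) = 125.55°.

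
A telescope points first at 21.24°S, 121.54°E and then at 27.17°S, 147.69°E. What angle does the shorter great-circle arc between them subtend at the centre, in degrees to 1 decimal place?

With latitudes φ₁ = -21.240°, φ₂ = -27.170° and longitude difference Δλ = 26.150°:
Haversine: a = sin²(Δφ/2) + cos φ₁ cos φ₂ sin²(Δλ/2) = 0.0027 + (0.9321)(0.8897)(0.0512) = 0.04511.
Central angle c = 2·arcsin(√a) = 0.42806 rad.
So the angular separation is 24.5°.

24.5°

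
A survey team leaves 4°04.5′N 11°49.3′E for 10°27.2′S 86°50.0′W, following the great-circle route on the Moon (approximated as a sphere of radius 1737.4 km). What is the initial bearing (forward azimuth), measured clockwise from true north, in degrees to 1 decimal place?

260.1°

With φ₁ = 0.0711, φ₂ = -0.1824, Δλ = -1.7219 rad, the forward-azimuth formula gives
θ = atan2( sin Δλ cos φ₂ , cos φ₁ sin φ₂ − sin φ₁ cos φ₂ cos Δλ ) = atan2(-0.9722, -0.1705) = -99.94°.
Adding 360° brings this into [0°, 360°): 260.1°.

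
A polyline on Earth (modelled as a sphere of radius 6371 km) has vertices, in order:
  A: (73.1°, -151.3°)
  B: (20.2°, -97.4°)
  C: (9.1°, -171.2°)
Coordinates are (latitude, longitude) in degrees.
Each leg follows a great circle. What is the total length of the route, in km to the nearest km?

14715 km

Leg A→B: central angle 1.0574 rad, distance 6736.7 km.
Leg B→C: central angle 1.2523 rad, distance 7978.3 km.
Total: 6736.7 + 7978.3 ≈ 14715 km.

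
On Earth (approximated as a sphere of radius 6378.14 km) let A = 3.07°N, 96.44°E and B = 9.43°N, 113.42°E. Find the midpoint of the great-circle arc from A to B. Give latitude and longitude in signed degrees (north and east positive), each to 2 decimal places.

Central angle δ = 0.3147 rad. Interpolating on the sphere with fraction f = 0.5:
P = [sin((1−f)δ)·A + sin(fδ)·B] / sin δ = 0.5063·A + 0.5063·B in Cartesian coordinates,
giving P = (-0.2552, 0.9606, 0.1101), i.e. latitude 6.32°, longitude 104.88°.

6.32°, 104.88°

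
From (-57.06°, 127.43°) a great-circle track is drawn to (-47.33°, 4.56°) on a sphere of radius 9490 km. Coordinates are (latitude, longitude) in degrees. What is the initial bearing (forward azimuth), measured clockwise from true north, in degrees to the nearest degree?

219°

Δλ = -122.870° = -2.1445 rad.
y = sin Δλ · cos φ₂ = (-0.8399)(0.6778) = -0.5693
x = cos φ₁ sin φ₂ − sin φ₁ cos φ₂ cos Δλ = (0.5438)(-0.7353) − (-0.8392)(0.6778)(-0.5427) = -0.7085
θ = atan2(y, x) = -141.22°; adding 360° gives 219°.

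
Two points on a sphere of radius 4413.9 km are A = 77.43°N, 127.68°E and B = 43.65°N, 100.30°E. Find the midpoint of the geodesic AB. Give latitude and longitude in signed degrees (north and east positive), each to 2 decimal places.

61.04°, 106.53°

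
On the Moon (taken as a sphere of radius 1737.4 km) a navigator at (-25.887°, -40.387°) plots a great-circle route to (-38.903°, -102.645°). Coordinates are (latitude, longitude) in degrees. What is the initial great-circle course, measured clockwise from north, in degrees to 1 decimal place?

With φ₁ = -0.4518, φ₂ = -0.6790, Δλ = -1.0866 rad, the forward-azimuth formula gives
θ = atan2( sin Δλ cos φ₂ , cos φ₁ sin φ₂ − sin φ₁ cos φ₂ cos Δλ ) = atan2(-0.6888, -0.4068) = -120.57°.
Adding 360° brings this into [0°, 360°): 239.4°.

239.4°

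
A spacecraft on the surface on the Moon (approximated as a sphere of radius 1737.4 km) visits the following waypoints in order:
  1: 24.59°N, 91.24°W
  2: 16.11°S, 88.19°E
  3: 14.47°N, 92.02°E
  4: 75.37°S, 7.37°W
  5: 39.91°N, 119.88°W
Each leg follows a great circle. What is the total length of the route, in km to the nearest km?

Leg 1→2: central angle 2.9933 rad, distance 5200.6 km.
Leg 2→3: central angle 0.5378 rad, distance 934.4 km.
Leg 3→4: central angle 1.8563 rad, distance 3225.2 km.
Leg 4→5: central angle 2.3392 rad, distance 4064.0 km.
Total: 5200.6 + 934.4 + 3225.2 + 4064.0 ≈ 13424 km.

13424 km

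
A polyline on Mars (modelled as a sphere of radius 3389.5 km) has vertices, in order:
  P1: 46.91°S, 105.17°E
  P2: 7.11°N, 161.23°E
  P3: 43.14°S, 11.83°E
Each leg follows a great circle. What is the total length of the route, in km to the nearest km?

Leg P1→P2: central angle 1.2786 rad, distance 4333.7 km.
Leg P2→P3: central angle 2.3573 rad, distance 7990.0 km.
Total: 4333.7 + 7990.0 ≈ 12324 km.

12324 km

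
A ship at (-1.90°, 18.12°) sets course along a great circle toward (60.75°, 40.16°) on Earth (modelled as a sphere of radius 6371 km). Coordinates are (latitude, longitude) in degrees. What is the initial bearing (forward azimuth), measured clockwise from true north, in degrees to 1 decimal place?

With φ₁ = -0.0332, φ₂ = 1.0603, Δλ = 0.3847 rad, the forward-azimuth formula gives
θ = atan2( sin Δλ cos φ₂ , cos φ₁ sin φ₂ − sin φ₁ cos φ₂ cos Δλ ) = atan2(0.1834, 0.8870) = 11.68°.
So the initial bearing is 11.7°.

11.7°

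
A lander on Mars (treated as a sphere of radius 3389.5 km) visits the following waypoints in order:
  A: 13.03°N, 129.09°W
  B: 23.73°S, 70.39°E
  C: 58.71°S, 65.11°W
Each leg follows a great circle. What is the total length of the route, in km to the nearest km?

14695 km

Leg A→B: central angle 2.7695 rad, distance 9387.1 km.
Leg B→C: central angle 1.5660 rad, distance 5308.0 km.
Total: 9387.1 + 5308.0 ≈ 14695 km.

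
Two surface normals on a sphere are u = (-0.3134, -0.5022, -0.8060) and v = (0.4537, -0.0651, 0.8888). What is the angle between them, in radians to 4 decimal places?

2.5425 rad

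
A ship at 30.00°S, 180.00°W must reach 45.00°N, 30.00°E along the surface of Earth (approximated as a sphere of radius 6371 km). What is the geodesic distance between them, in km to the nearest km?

16914 km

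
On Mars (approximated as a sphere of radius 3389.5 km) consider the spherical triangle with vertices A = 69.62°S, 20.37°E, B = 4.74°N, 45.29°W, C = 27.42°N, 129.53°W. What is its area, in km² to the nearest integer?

21866932 km²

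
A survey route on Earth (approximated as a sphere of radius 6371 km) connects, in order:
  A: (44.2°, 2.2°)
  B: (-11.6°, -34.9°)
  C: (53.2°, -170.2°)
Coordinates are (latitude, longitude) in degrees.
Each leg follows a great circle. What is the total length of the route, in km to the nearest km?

21181 km

Leg A→B: central angle 1.1374 rad, distance 7246.5 km.
Leg B→C: central angle 2.1872 rad, distance 13934.6 km.
Total: 7246.5 + 13934.6 ≈ 21181 km.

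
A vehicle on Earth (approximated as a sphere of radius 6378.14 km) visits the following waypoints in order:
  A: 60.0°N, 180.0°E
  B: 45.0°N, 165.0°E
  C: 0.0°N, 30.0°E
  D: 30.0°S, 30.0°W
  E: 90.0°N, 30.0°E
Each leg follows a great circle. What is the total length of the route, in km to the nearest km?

35824 km

Leg A→B: central angle 0.3049 rad, distance 1944.7 km.
Leg B→C: central angle 2.0944 rad, distance 13358.3 km.
Leg C→D: central angle 1.1230 rad, distance 7162.4 km.
Leg D→E: central angle 2.0944 rad, distance 13358.3 km.
Total: 1944.7 + 13358.3 + 7162.4 + 13358.3 ≈ 35824 km.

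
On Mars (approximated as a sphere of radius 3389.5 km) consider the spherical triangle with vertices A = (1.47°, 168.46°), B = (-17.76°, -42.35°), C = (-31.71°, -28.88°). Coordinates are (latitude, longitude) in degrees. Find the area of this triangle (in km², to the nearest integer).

12170319 km²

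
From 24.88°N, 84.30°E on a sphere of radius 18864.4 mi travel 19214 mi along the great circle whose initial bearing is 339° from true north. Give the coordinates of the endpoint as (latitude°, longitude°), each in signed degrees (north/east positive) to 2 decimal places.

70.35°, 19.19°

Angular distance δ = d/R = 19214/18864.4 = 1.01853 rad; initial bearing θ = 5.9167 rad.
sin φ₂ = sin φ₁ cos δ + cos φ₁ sin δ cos θ = (0.4207)(0.5246) + (0.9072)(0.8513)(0.9336) = 0.9417, so φ₂ = 70.35°.
Δλ = atan2(sin θ sin δ cos φ₁, cos δ − sin φ₁ sin φ₂) = atan2(-0.2768, 0.1284) = -65.112°.
λ₂ = 84.300° − 65.112° = 19.19°.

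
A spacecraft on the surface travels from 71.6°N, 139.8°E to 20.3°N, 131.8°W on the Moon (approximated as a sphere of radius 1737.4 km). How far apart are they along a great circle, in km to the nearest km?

With latitudes φ₁ = 71.600°, φ₂ = 20.300° and longitude difference Δλ = 88.400°:
Haversine: a = sin²(Δφ/2) + cos φ₁ cos φ₂ sin²(Δλ/2) = 0.1874 + (0.3156)(0.9379)(0.4860) = 0.33127.
Central angle c = 2·arcsin(√a) = 1.22657 rad.
Distance = R·c = 1737.4 × 1.2266 ≈ 2131 km.

2131 km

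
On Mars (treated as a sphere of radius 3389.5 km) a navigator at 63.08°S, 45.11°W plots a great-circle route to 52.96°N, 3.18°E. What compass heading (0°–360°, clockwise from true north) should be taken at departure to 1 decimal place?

Δλ = 48.290° = 0.8428 rad.
y = sin Δλ · cos φ₂ = (0.7465)(0.6024) = 0.4497
x = cos φ₁ sin φ₂ − sin φ₁ cos φ₂ cos Δλ = (0.4527)(0.7982) − (-0.8916)(0.6024)(0.6654) = 0.7188
θ = atan2(y, x) = 32.03°, so the bearing is 32.0°.

32.0°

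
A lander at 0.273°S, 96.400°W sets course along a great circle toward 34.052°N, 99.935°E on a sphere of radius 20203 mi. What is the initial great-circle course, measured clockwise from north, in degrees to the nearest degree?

Δλ = -163.665° = -2.8565 rad.
y = sin Δλ · cos φ₂ = (-0.2813)(0.8285) = -0.2330
x = cos φ₁ sin φ₂ − sin φ₁ cos φ₂ cos Δλ = (1.0000)(0.5599) − (-0.0048)(0.8285)(-0.9596) = 0.5562
θ = atan2(y, x) = -22.73°; adding 360° gives 337°.

337°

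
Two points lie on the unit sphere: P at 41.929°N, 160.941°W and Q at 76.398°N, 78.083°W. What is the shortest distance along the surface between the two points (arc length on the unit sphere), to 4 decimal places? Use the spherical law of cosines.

0.8349

With latitudes φ₁ = 41.929°, φ₂ = 76.398° and longitude difference Δλ = 82.858°:
cos c = sin φ₁ sin φ₂ + cos φ₁ cos φ₂ cos Δλ = (0.6682)(0.9720) + (0.7440)(0.2352)(0.1243) = 0.67122,
so c = arccos(0.67122) = 0.83494 rad.
On the unit sphere the arc length equals the central angle: 0.8349.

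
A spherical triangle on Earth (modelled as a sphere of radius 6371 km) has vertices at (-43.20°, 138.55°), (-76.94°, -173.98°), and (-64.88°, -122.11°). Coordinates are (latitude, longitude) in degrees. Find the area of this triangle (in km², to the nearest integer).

Side lengths (central angles): a = 0.3445, b = 0.9648, c = 0.6790 rad; semiperimeter s = 0.9942.
By l'Huilier's theorem, tan(E/4) = √[tan(s/2) tan((s−a)/2) tan((s−b)/2) tan((s−c)/2)], giving spherical excess E = 0.0826 rad.
Area = E·R² = 0.0826 × (6371)² ≈ 3352216 km².

3352216 km²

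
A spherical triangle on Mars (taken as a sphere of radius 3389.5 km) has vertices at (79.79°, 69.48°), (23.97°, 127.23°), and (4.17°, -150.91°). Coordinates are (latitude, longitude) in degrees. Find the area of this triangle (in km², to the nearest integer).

Side lengths (central angles): a = 1.4115, b = 1.6339, c = 1.0630 rad; semiperimeter s = 2.0542.
By l'Huilier's theorem, tan(E/4) = √[tan(s/2) tan((s−a)/2) tan((s−b)/2) tan((s−c)/2)], giving spherical excess E = 0.9875 rad.
Area = E·R² = 0.9875 × (3389.5)² ≈ 11344794 km².

11344794 km²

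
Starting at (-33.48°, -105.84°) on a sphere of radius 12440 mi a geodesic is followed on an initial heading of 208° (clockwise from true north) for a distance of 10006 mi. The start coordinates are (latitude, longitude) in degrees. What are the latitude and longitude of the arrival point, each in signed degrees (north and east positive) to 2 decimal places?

Angular distance δ = d/R = 10006/12440 = 0.80434 rad; initial bearing θ = 3.6303 rad.
sin φ₂ = sin φ₁ cos δ + cos φ₁ sin δ cos θ = (-0.5516)(0.6936) + (0.8341)(0.7204)(-0.8829) = -0.9131, so φ₂ = -65.94°.
Δλ = atan2(sin θ sin δ cos φ₁, cos δ − sin φ₁ sin φ₂) = atan2(-0.2821, 0.1899) = -56.057°.
λ₂ = -105.840° − 56.057° = -161.90°.

-65.94°, -161.90°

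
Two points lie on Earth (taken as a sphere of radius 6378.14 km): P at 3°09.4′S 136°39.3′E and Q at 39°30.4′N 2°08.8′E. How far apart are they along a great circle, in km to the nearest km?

13927 km

Let φ₁ = -0.0551 rad, φ₂ = 0.6895 rad, and Δλ = -2.3476 rad.
Haversine: a = sin²(Δφ/2) + cos φ₁ cos φ₂ sin²(Δλ/2) = 0.1323 + (0.9985)(0.7716)(0.8505) = 0.78754.
Central angle c = 2·arcsin(√a) = 2.18350 rad.
Distance = R·c = 6378.14 × 2.1835 ≈ 13927 km.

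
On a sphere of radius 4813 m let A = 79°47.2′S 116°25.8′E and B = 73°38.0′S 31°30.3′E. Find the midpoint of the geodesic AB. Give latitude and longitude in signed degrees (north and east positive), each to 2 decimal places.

-79.91°, 62.20°

Central angle δ = 0.3217 rad. Interpolating on the sphere with fraction f = 0.5:
P = [sin((1−f)δ)·A + sin(fδ)·B] / sin δ = 0.5065·A + 0.5065·B in Cartesian coordinates,
giving P = (0.0817, 0.1550, -0.9845), i.e. latitude -79.91°, longitude 62.20°.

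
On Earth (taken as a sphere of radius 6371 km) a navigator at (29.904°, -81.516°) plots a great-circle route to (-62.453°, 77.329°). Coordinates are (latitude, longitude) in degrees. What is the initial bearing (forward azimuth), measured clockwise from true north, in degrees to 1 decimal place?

163.2°

With φ₁ = 0.5219, φ₂ = -1.0900, Δλ = 2.7724 rad, the forward-azimuth formula gives
θ = atan2( sin Δλ cos φ₂ , cos φ₁ sin φ₂ − sin φ₁ cos φ₂ cos Δλ ) = atan2(0.1669, -0.5536) = 163.22°.
So the initial bearing is 163.2°.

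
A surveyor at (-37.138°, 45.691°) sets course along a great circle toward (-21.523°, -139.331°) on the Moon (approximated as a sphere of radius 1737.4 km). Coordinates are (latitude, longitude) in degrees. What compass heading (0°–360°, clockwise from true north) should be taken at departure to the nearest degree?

175°

Δλ = 174.978° = 3.0539 rad.
y = sin Δλ · cos φ₂ = (0.0875)(0.9303) = 0.0814
x = cos φ₁ sin φ₂ − sin φ₁ cos φ₂ cos Δλ = (0.7972)(-0.3669) − (-0.6037)(0.9303)(-0.9962) = -0.8519
θ = atan2(y, x) = 174.54°, so the bearing is 175°.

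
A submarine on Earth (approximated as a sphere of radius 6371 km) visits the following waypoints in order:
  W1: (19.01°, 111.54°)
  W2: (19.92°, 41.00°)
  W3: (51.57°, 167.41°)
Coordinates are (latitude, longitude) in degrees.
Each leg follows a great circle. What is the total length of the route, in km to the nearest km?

Leg W1→W2: central angle 1.1515 rad, distance 7336.2 km.
Leg W2→W3: central angle 1.6508 rad, distance 10517.5 km.
Total: 7336.2 + 10517.5 ≈ 17854 km.

17854 km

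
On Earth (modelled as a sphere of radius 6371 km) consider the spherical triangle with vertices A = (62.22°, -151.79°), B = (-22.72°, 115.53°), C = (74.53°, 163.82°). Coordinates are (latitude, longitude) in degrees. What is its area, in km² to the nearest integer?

Side lengths (central angles): a = 1.7809, b = 0.3437, c = 1.9410 rad; semiperimeter s = 2.0328.
By l'Huilier's theorem, tan(E/4) = √[tan(s/2) tan((s−a)/2) tan((s−b)/2) tan((s−c)/2)], giving spherical excess E = 0.4098 rad.
Area = E·R² = 0.4098 × (6371)² ≈ 16634519 km².

16634519 km²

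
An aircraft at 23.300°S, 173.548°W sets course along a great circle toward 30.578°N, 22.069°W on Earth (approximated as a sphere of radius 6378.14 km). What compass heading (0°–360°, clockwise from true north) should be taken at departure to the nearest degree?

68°

Δλ = 151.479° = 2.6438 rad.
y = sin Δλ · cos φ₂ = (0.4775)(0.8609) = 0.4111
x = cos φ₁ sin φ₂ − sin φ₁ cos φ₂ cos Δλ = (0.9184)(0.5087) − (-0.3955)(0.8609)(-0.8786) = 0.1680
θ = atan2(y, x) = 67.77°, so the bearing is 68°.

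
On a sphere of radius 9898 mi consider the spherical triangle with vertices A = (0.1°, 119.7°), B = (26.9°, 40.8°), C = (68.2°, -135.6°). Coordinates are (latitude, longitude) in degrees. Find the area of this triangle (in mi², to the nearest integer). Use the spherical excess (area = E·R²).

136184625 mi²

Side lengths (central angles): a = 1.4811, b = 1.6635, c = 1.3974 rad; semiperimeter s = 2.2711.
By l'Huilier's theorem, tan(E/4) = √[tan(s/2) tan((s−a)/2) tan((s−b)/2) tan((s−c)/2)], giving spherical excess E = 1.3901 rad.
Area = E·R² = 1.3901 × (9898)² ≈ 136184625 mi².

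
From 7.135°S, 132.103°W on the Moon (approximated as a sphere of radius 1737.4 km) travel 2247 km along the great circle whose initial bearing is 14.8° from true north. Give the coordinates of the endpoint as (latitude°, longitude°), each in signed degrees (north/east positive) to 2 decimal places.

Angular distance δ = d/R = 2247/1737.4 = 1.29331 rad; initial bearing θ = 0.2583 rad.
sin φ₂ = sin φ₁ cos δ + cos φ₁ sin δ cos θ = (-0.1242)(0.2739) + (0.9923)(0.9617)(0.9668) = 0.8886, so φ₂ = 62.70°.
Δλ = atan2(sin θ sin δ cos φ₁, cos δ − sin φ₁ sin φ₂) = atan2(0.2438, 0.3843) = 32.387°.
λ₂ = -132.103° + 32.387° = -99.72°.

62.70°, -99.72°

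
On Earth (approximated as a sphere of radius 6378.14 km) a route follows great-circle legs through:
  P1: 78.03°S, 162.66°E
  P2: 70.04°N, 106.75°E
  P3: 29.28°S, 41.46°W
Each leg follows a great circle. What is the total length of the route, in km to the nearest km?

Leg P1→P2: central angle 2.6463 rad, distance 16878.2 km.
Leg P2→P3: central angle 2.3643 rad, distance 15079.6 km.
Total: 16878.2 + 15079.6 ≈ 31958 km.

31958 km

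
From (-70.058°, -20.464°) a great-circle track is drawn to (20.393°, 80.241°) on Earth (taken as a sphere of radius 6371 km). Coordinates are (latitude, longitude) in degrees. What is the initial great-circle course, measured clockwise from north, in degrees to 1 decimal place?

92.8°

Δλ = 100.705° = 1.7576 rad.
y = sin Δλ · cos φ₂ = (0.9826)(0.9373) = 0.9210
x = cos φ₁ sin φ₂ − sin φ₁ cos φ₂ cos Δλ = (0.3411)(0.3485) − (-0.9400)(0.9373)(-0.1858) = -0.0448
θ = atan2(y, x) = 92.79°, so the bearing is 92.8°.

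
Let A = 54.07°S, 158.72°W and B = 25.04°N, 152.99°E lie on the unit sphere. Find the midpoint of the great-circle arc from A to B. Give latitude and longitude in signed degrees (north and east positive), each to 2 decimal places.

-15.77°, 171.66°

The central angle between A and B is δ = 1.5598 rad.
With f = 0.5, the slerp weights are sin((1−f)δ)/sin δ = 0.7032 and sin(fδ)/sin δ = 0.7032.
Weighted sum of the unit vectors: (0.7032)·(-0.5468,-0.2130,-0.8097) + (0.7032)·(-0.8072,0.4115,0.4233) = (-0.9522, 0.1396, -0.2718).
Converting back: φ = atan2(z, √(x²+y²)) = -15.77°, λ = atan2(y, x) = 171.66°.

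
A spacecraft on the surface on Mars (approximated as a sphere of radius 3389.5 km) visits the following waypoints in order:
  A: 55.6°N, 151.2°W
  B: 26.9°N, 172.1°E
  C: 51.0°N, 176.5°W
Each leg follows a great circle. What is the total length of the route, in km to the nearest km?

Leg A→B: central angle 0.6805 rad, distance 2306.5 km.
Leg B→C: central angle 0.4470 rad, distance 1515.0 km.
Total: 2306.5 + 1515.0 ≈ 3821 km.

3821 km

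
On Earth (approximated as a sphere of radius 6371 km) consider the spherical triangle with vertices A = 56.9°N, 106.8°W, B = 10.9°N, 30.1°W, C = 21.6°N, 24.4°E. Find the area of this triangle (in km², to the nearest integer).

Side lengths (central angles): a = 0.9276, b = 1.5969, c = 1.2852 rad; semiperimeter s = 1.9048.
By l'Huilier's theorem, tan(E/4) = √[tan(s/2) tan((s−a)/2) tan((s−b)/2) tan((s−c)/2)], giving spherical excess E = 0.7613 rad.
Area = E·R² = 0.7613 × (6371)² ≈ 30901947 km².

30901947 km²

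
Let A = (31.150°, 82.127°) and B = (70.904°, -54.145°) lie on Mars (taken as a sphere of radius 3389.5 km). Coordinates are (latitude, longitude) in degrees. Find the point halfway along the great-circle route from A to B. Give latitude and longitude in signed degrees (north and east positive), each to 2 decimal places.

65.73°, 62.07°

The central angle between A and B is δ = 1.2802 rad.
With f = 0.5, the slerp weights are sin((1−f)δ)/sin δ = 0.6234 and sin(fδ)/sin δ = 0.6234.
Weighted sum of the unit vectors: (0.6234)·(0.1172,0.8477,0.5173) + (0.6234)·(0.1916,-0.2652,0.9450) = (0.1925, 0.3632, 0.9116).
Converting back: φ = atan2(z, √(x²+y²)) = 65.73°, λ = atan2(y, x) = 62.07°.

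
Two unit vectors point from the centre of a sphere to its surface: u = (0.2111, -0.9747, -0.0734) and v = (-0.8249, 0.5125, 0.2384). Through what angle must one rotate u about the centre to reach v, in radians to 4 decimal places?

u·v = -0.6912; |u| = 1.0000, |v| = 1.0000.
cos θ = (u·v)/(|u||v|) = -0.6912, so θ = 2.3339 rad.

2.3339 rad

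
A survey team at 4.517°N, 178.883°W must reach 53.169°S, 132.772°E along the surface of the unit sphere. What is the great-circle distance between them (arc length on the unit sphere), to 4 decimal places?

With latitudes φ₁ = 4.517°, φ₂ = -53.169° and longitude difference Δλ = -48.345°:
Haversine: a = sin²(Δφ/2) + cos φ₁ cos φ₂ sin²(Δλ/2) = 0.2327 + (0.9969)(0.5995)(0.1677) = 0.33292.
Central angle c = 2·arcsin(√a) = 1.23009 rad.
On the unit sphere the arc length equals the central angle: 1.2301.

1.2301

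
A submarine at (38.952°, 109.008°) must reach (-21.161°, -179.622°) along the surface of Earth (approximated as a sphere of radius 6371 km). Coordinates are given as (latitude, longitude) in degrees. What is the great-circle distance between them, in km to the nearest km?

9977 km

Let φ₁ = 0.6798 rad, φ₂ = -0.3693 rad, and Δλ = 1.2456 rad.
cos c = sin φ₁ sin φ₂ + cos φ₁ cos φ₂ cos Δλ = (0.6287)(-0.3610) + (0.7777)(0.9326)(0.3195) = 0.00474,
so c = arccos(0.00474) = 1.56606 rad.
Distance = R·c = 6371 × 1.5661 ≈ 9977 km.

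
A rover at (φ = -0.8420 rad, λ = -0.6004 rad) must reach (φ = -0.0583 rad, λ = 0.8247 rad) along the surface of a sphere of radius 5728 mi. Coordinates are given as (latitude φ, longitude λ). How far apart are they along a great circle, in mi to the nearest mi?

8193 mi

Let φ₁ = -0.8420 rad, φ₂ = -0.0583 rad, and Δλ = 1.4251 rad.
Haversine: a = sin²(Δφ/2) + cos φ₁ cos φ₂ sin²(Δλ/2) = 0.1458 + (0.6660)(0.9983)(0.4274) = 0.43001.
Central angle c = 2·arcsin(√a) = 1.43035 rad.
Distance = R·c = 5728 × 1.4303 ≈ 8193 mi.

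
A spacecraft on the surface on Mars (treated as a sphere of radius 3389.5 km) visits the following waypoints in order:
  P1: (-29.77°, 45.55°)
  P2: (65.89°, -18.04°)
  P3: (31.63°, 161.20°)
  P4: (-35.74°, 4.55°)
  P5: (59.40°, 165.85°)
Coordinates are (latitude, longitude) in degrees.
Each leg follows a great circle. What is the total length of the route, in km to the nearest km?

29771 km

Leg P1→P2: central angle 1.8708 rad, distance 6341.0 km.
Leg P2→P3: central angle 1.4395 rad, distance 4879.2 km.
Leg P3→P4: central angle 2.7959 rad, distance 9476.6 km.
Leg P4→P5: central angle 2.6773 rad, distance 9074.7 km.
Total: 6341.0 + 4879.2 + 9476.6 + 9074.7 ≈ 29771 km.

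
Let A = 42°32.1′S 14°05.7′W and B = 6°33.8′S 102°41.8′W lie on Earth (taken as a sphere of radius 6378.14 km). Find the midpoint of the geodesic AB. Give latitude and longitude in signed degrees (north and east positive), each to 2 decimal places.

-32.28°, -66.63°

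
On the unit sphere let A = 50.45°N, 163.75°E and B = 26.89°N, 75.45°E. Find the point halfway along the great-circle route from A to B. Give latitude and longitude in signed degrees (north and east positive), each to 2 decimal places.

47.75°, 110.40°

The central angle between A and B is δ = 1.1965 rad.
With f = 0.5, the slerp weights are sin((1−f)δ)/sin δ = 0.6051 and sin(fδ)/sin δ = 0.6051.
Weighted sum of the unit vectors: (0.6051)·(-0.6113,0.1782,0.7711) + (0.6051)·(0.2241,0.8633,0.4523) = (-0.2343, 0.6302, 0.7402).
Converting back: φ = atan2(z, √(x²+y²)) = 47.75°, λ = atan2(y, x) = 110.40°.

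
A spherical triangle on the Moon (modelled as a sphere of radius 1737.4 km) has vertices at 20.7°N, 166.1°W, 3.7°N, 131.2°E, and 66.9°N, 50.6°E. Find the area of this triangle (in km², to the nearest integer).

Side lengths (central angles): a = 1.4472, b = 1.5399, c = 1.1030 rad; semiperimeter s = 2.0450.
By l'Huilier's theorem, tan(E/4) = √[tan(s/2) tan((s−a)/2) tan((s−b)/2) tan((s−c)/2)], giving spherical excess E = 1.0081 rad.
Area = E·R² = 1.0081 × (1737.4)² ≈ 3043125 km².

3043125 km²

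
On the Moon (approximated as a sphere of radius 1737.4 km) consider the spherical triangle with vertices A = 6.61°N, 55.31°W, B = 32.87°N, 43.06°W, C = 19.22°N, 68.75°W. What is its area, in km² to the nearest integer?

Side lengths (central angles): a = 0.4660, b = 0.3169, c = 0.4995 rad; semiperimeter s = 0.6413.
By l'Huilier's theorem, tan(E/4) = √[tan(s/2) tan((s−a)/2) tan((s−b)/2) tan((s−c)/2)], giving spherical excess E = 0.0736 rad.
Area = E·R² = 0.0736 × (1737.4)² ≈ 222191 km².

222191 km²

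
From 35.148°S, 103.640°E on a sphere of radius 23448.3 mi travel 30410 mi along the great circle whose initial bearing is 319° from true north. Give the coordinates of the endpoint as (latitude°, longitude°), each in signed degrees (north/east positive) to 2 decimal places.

26.00°, 58.99°

Angular distance δ = d/R = 30410/23448.3 = 1.29690 rad; initial bearing θ = 5.5676 rad.
sin φ₂ = sin φ₁ cos δ + cos φ₁ sin δ cos θ = (-0.5757)(0.2705) + (0.8177)(0.9627)(0.7547) = 0.4384, so φ₂ = 26.00°.
Δλ = atan2(sin θ sin δ cos φ₁, cos δ − sin φ₁ sin φ₂) = atan2(-0.5164, 0.5229) = -44.646°.
λ₂ = 103.640° − 44.646° = 58.99°.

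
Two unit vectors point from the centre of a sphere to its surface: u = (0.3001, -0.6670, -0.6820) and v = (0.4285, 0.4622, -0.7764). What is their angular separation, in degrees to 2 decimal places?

u·v = 0.3498; |u| = 1.0000, |v| = 1.0000.
cos θ = (u·v)/(|u||v|) = 0.3498, so θ = 69.53°.

69.53°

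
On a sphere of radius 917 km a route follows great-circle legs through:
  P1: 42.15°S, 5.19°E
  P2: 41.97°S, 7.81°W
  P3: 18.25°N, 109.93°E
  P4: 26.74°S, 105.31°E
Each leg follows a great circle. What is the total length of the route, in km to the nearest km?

2839 km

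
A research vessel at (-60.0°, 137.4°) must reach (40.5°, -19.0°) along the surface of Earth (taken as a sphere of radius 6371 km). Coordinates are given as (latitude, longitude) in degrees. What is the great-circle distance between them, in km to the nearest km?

17304 km

With latitudes φ₁ = -60.000°, φ₂ = 40.500° and longitude difference Δλ = -156.400°:
cos c = sin φ₁ sin φ₂ + cos φ₁ cos φ₂ cos Δλ = (-0.8660)(0.6494) + (0.5000)(0.7604)(-0.9164) = -0.91084,
so c = arccos(-0.91084) = 2.71612 rad.
Distance = R·c = 6371 × 2.7161 ≈ 17304 km.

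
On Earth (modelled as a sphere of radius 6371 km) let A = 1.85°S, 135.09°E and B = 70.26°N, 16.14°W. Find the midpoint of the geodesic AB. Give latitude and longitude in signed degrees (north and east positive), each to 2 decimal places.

51.54°, 122.08°

Central angle δ = 1.9032 rad. Interpolating on the sphere with fraction f = 0.5:
P = [sin((1−f)δ)·A + sin(fδ)·B] / sin δ = 0.8615·A + 0.8615·B in Cartesian coordinates,
giving P = (-0.3303, 0.5270, 0.7831), i.e. latitude 51.54°, longitude 122.08°.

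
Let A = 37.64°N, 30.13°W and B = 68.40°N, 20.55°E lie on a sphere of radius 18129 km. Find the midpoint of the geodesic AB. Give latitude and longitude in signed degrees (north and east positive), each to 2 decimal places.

Central angle δ = 0.7189 rad. Interpolating on the sphere with fraction f = 0.5:
P = [sin((1−f)δ)·A + sin(fδ)·B] / sin δ = 0.5341·A + 0.5341·B in Cartesian coordinates,
giving P = (0.5499, -0.1433, 0.8228), i.e. latitude 55.37°, longitude -14.60°.

55.37°, -14.60°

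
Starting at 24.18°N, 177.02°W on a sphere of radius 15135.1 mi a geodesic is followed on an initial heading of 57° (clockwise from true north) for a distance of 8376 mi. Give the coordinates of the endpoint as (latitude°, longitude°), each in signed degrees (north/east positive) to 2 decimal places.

Angular distance δ = d/R = 8376/15135.1 = 0.55342 rad; initial bearing θ = 0.9948 rad.
sin φ₂ = sin φ₁ cos δ + cos φ₁ sin δ cos θ = (0.4096)(0.8507) + (0.9123)(0.5256)(0.5446) = 0.6096, so φ₂ = 37.56°.
Δλ = atan2(sin θ sin δ cos φ₁, cos δ − sin φ₁ sin φ₂) = atan2(0.4021, 0.6010) = 33.785°.
λ₂ = -177.020° + 33.785° = -143.24°.

37.56°, -143.24°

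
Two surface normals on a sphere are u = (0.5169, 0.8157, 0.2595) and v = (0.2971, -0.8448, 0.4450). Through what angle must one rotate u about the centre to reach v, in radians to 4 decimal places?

u·v = -0.4201; |u| = 0.9999, |v| = 1.0000.
cos θ = (u·v)/(|u||v|) = -0.4201, so θ = 2.0043 rad.

2.0043 rad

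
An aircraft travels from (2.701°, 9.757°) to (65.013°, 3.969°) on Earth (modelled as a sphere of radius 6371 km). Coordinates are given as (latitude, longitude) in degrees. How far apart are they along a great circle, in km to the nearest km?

6944 km

Let φ₁ = 0.0471 rad, φ₂ = 1.1347 rad, and Δλ = -0.1010 rad.
cos c = sin φ₁ sin φ₂ + cos φ₁ cos φ₂ cos Δλ = (0.0471)(0.9064) + (0.9989)(0.4224)(0.9949) = 0.46251,
so c = arccos(0.46251) = 1.08998 rad.
Distance = R·c = 6371 × 1.0900 ≈ 6944 km.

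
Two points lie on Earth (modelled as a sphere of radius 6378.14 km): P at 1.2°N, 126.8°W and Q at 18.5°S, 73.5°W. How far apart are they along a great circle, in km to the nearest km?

6228 km

Let φ₁ = 0.0209 rad, φ₂ = -0.3229 rad, and Δλ = 0.9303 rad.
cos c = sin φ₁ sin φ₂ + cos φ₁ cos φ₂ cos Δλ = (0.0209)(-0.3173) + (0.9998)(0.9483)(0.5976) = 0.55997,
so c = arccos(0.55997) = 0.97644 rad.
Distance = R·c = 6378.14 × 0.9764 ≈ 6228 km.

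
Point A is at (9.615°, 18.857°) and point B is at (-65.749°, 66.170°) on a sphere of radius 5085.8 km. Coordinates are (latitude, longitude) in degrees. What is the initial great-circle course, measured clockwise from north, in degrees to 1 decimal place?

162.3°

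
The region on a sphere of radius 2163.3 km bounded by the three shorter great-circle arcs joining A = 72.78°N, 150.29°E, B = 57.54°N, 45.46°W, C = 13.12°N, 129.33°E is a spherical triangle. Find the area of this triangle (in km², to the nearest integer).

733536 km²

Side lengths (central angles): a = 1.9061, b = 1.0632, c = 0.8592 rad; semiperimeter s = 1.9143.
By l'Huilier's theorem, tan(E/4) = √[tan(s/2) tan((s−a)/2) tan((s−b)/2) tan((s−c)/2)], giving spherical excess E = 0.1567 rad.
Area = E·R² = 0.1567 × (2163.3)² ≈ 733536 km².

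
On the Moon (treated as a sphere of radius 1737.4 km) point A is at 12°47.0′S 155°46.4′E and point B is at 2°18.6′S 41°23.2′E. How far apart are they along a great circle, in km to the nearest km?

Let φ₁ = -0.2231 rad, φ₂ = -0.0403 rad, and Δλ = -1.9964 rad.
Haversine: a = sin²(Δφ/2) + cos φ₁ cos φ₂ sin²(Δλ/2) = 0.0083 + (0.9752)(0.9992)(0.7064) = 0.69671.
Central angle c = 2·arcsin(√a) = 1.97514 rad.
Distance = R·c = 1737.4 × 1.9751 ≈ 3432 km.

3432 km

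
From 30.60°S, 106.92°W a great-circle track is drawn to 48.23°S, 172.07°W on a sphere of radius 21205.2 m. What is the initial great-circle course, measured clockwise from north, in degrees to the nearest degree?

With φ₁ = -0.5341, φ₂ = -0.8418, Δλ = -1.1371 rad, the forward-azimuth formula gives
θ = atan2( sin Δλ cos φ₂ , cos φ₁ sin φ₂ − sin φ₁ cos φ₂ cos Δλ ) = atan2(-0.6045, -0.4995) = -129.57°.
Adding 360° brings this into [0°, 360°): 230°.

230°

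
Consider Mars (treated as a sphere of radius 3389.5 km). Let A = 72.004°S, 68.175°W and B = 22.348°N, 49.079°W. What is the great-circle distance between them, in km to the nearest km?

With latitudes φ₁ = -72.004°, φ₂ = 22.348° and longitude difference Δλ = 19.096°:
cos c = sin φ₁ sin φ₂ + cos φ₁ cos φ₂ cos Δλ = (-0.9511)(0.3802) + (0.3090)(0.9249)(0.9450) = -0.09161,
so c = arccos(-0.09161) = 1.66253 rad.
Distance = R·c = 3389.5 × 1.6625 ≈ 5635 km.

5635 km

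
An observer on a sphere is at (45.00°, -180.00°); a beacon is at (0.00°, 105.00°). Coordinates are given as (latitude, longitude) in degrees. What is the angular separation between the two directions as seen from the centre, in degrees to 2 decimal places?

With latitudes φ₁ = 45.000°, φ₂ = 0.000° and longitude difference Δλ = -75.000°:
cos c = sin φ₁ sin φ₂ + cos φ₁ cos φ₂ cos Δλ = (0.7071)(0.0000) + (0.7071)(1.0000)(0.2588) = 0.18301,
so c = arccos(0.18301) = 1.38675 rad.
So the angular separation is 79.45°.

79.45°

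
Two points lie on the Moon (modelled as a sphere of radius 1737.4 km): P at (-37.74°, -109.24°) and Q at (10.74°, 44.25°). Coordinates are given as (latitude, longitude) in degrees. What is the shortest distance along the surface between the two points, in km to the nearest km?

With latitudes φ₁ = -37.740°, φ₂ = 10.740° and longitude difference Δλ = 153.490°:
cos c = sin φ₁ sin φ₂ + cos φ₁ cos φ₂ cos Δλ = (-0.6121)(0.1864) + (0.7908)(0.9825)(-0.8949) = -0.80932,
so c = arccos(-0.80932) = 2.51378 rad.
Distance = R·c = 1737.4 × 2.5138 ≈ 4367 km.

4367 km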